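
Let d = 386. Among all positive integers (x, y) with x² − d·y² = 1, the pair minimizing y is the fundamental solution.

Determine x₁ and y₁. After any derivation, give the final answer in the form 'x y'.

111555 5678

√386 = [19; 1,1,1,4,1,18,1,4,1,1,1,38, …], period ℓ=12 (even) → k=11
a_0=19:  p_0=19·1+0=19,  q_0=19·0+1=1
…
a_3=1:  p_3=1·39+20=59,  q_3=1·2+1=3
…
a_7=1:  p_7=1·6287+334=6621,  q_7=1·320+17=337
…
a_9=1:  p_9=1·32771+6621=39392,  q_9=1·1668+337=2005
a_10=1:  p_10=1·39392+32771=72163,  q_10=1·2005+1668=3673
a_11=1:  p_11=1·72163+39392=111555,  q_11=1·3673+2005=5678
(x₁, y₁) = (111555, 5678);  111555² − 386·5678² = 1 ✓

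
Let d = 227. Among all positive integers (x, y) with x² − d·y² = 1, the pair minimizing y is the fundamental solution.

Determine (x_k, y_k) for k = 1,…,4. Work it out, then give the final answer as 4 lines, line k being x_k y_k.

√227 = [15; 15,30, …], period ℓ=2 (even) → k=1
step 0: (15, 1)  from 15·(1,0) + (0,1)
step 1: (226, 15)  from 15·(15,1) + (1,0)
fundamental: x₁=226, y₁=15  (since 51076 − 227·225 = 1)
(x_2, y_2) = (226·226 + 227·15·15, 226·15 + 15·226) = (102151, 6780)
(x_3, y_3) = (226·102151 + 227·15·6780, 226·6780 + 15·102151) = (46172026, 3064545)
(x_4, y_4) = (226·46172026 + 227·15·3064545, 226·3064545 + 15·46172026) = (20869653601, 1385167560)

226 15
102151 6780
46172026 3064545
20869653601 1385167560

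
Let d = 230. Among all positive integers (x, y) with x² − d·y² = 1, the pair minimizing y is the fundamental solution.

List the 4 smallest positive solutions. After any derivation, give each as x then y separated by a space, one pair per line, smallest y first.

91 6
16561 1092
3014011 198738
548533441 36169224

d=230: √d = [15; 6,30] (ℓ=2, even), read p_1/q_1
step 0: (15, 1)  from 15·(1,0) + (0,1)
step 1: (91, 6)  from 6·(15,1) + (1,0)
fundamental: x₁=91, y₁=6  (since 8281 − 230·36 = 1)
(x_2, y_2) = (91·91 + 230·6·6, 91·6 + 6·91) = (16561, 1092)
(x_3, y_3) = (91·16561 + 230·6·1092, 91·1092 + 6·16561) = (3014011, 198738)
(x_4, y_4) = (91·3014011 + 230·6·198738, 91·198738 + 6·3014011) = (548533441, 36169224)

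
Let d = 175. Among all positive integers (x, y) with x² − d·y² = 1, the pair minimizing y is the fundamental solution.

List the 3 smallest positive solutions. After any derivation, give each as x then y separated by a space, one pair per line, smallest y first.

√175 → a₀=13, period (4,2,1,2,4,26); ℓ=6 even so k=5
a_0=13:  p_0=13·1+0=13,  q_0=13·0+1=1
…
a_3=1:  p_3=1·119+53=172,  q_3=1·9+4=13
a_4=2:  p_4=2·172+119=463,  q_4=2·13+9=35
a_5=4:  p_5=4·463+172=2024,  q_5=4·35+13=153
→ (2024, 153).  Check: 2024²=4096576, 175·153²=4096575, difference 1.
n=2: (2024,153)∘(2024,153) = (2024·2024+175·153·153, 2024·153+153·2024) = (8193151,619344)
n=3: (8193151,619344)∘(2024,153) = (2024·8193151+175·153·619344, 2024·619344+153·8193151) = (33165873224,2507104359)

2024 153
8193151 619344
33165873224 2507104359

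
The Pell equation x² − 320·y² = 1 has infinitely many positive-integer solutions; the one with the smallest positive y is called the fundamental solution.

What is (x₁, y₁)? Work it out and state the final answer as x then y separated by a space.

161 9

d=320: √d = [17; 1,7,1,34] (ℓ=4, even), read p_3/q_3
k=0  a_k=17  p_k/q_k = 17/1
k=1  a_k=1  p_k/q_k = 18/1
k=2  a_k=7  p_k/q_k = 143/8
k=3  a_k=1  p_k/q_k = 161/9
→ (161, 9).  Check: 161²=25921, 320·9²=25920, difference 1.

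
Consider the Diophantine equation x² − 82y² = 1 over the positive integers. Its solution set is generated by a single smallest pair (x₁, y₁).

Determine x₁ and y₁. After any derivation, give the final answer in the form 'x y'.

√82 → a₀=9, period (18); ℓ=1 odd so k=1
step 0: (9, 1)  from 9·(1,0) + (0,1)
step 1: (163, 18)  from 18·(9,1) + (1,0)
fundamental: x₁=163, y₁=18  (since 26569 − 82·324 = 1)

163 18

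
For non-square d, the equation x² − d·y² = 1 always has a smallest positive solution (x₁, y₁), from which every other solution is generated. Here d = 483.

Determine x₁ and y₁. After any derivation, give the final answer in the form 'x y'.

d=483: √d = [21; 1,42] (ℓ=2, even), read p_1/q_1
step 0: (21, 1)  from 21·(1,0) + (0,1)
step 1: (22, 1)  from 1·(21,1) + (1,0)
→ (22, 1).  Check: 22²=484, 483·1²=483, difference 1.

22 1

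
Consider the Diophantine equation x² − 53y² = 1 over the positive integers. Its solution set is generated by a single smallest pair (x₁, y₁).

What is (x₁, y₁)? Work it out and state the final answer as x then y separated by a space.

66249 9100

√53 → a₀=7, period (3,1,1,3,14); ℓ=5 odd so k=9
i=0: a=7 ⇒ p=7, q=1
i=1: a=3 ⇒ p=22, q=3
…
i=4: a=3 ⇒ p=182, q=25
i=5: a=14 ⇒ p=2599, q=357
i=6: a=3 ⇒ p=7979, q=1096
…
i=8: a=1 ⇒ p=18557, q=2549
i=9: a=3 ⇒ p=66249, q=9100
(x₁, y₁) = (66249, 9100);  66249² − 53·9100² = 1 ✓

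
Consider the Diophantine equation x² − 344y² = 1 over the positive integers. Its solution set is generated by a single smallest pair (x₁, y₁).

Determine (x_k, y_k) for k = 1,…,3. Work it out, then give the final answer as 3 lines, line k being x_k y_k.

[18; 1,1,4,1,3,1,4,1,1,36] for √344; ℓ=10 ⇒ convergent index 9
step 0: (18, 1)  from 18·(1,0) + (0,1)
step 1: (19, 1)  from 1·(18,1) + (1,0)
…
step 3: (167, 9)  from 4·(37,2) + (19,1)
step 4: (204, 11)  from 1·(167,9) + (37,2)
step 5: (779, 42)  from 3·(204,11) + (167,9)
step 6: (983, 53)  from 1·(779,42) + (204,11)
step 7: (4711, 254)  from 4·(983,53) + (779,42)
step 8: (5694, 307)  from 1·(4711,254) + (983,53)
step 9: (10405, 561)  from 1·(5694,307) + (4711,254)
fundamental: x₁=10405, y₁=561  (since 108264025 − 344·314721 = 1)
n=2: (10405,561)∘(10405,561) = (10405·10405+344·561·561, 10405·561+561·10405) = (216528049,11674410)
n=3: (216528049,11674410)∘(10405,561) = (10405·216528049+344·561·11674410, 10405·11674410+561·216528049) = (4505948689285,242944471539)

10405 561
216528049 11674410
4505948689285 242944471539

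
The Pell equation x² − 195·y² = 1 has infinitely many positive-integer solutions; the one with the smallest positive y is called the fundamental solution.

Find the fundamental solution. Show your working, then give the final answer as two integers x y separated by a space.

14 1

d=195: √d = [13; 1,26] (ℓ=2, even), read p_1/q_1
a_0=13:  p_0=13·1+0=13,  q_0=13·0+1=1
a_1=1:  p_1=1·13+1=14,  q_1=1·1+0=1
(x₁, y₁) = (14, 1);  14² − 195·1² = 1 ✓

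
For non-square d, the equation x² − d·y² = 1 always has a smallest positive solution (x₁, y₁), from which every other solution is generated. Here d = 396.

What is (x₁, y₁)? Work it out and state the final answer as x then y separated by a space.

d=396: √d = [19; 1,8,1,38] (ℓ=4, even), read p_3/q_3
a_0=19:  p_0=19·1+0=19,  q_0=19·0+1=1
a_1=1:  p_1=1·19+1=20,  q_1=1·1+0=1
a_2=8:  p_2=8·20+19=179,  q_2=8·1+1=9
a_3=1:  p_3=1·179+20=199,  q_3=1·9+1=10
(x₁, y₁) = (199, 10);  199² − 396·10² = 1 ✓

199 10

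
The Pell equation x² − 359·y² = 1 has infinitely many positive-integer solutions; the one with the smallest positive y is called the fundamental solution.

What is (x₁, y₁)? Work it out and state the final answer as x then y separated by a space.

360 19

√359 = [18; 1,17,1,36, …], period ℓ=4 (even) → k=3
a_0=18:  p_0=18·1+0=18,  q_0=18·0+1=1
a_1=1:  p_1=1·18+1=19,  q_1=1·1+0=1
a_2=17:  p_2=17·19+18=341,  q_2=17·1+1=18
a_3=1:  p_3=1·341+19=360,  q_3=1·18+1=19
fundamental: x₁=360, y₁=19  (since 129600 − 359·361 = 1)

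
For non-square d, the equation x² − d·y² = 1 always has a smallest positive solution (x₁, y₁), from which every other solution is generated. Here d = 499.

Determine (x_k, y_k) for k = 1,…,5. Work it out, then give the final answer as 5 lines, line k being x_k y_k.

d=499: √d = [22; 2,1,21,1,2,44] (ℓ=6, even), read p_5/q_5
k=0  a_k=22  p_k/q_k = 22/1
…
k=3  a_k=21  p_k/q_k = 1452/65
k=4  a_k=1  p_k/q_k = 1519/68
k=5  a_k=2  p_k/q_k = 4490/201
(x₁, y₁) = (4490, 201);  4490² − 499·201² = 1 ✓
n=2: (4490,201)∘(4490,201) = (4490·4490+499·201·201, 4490·201+201·4490) = (40320199,1804980)
n=3: (40320199,1804980)∘(4490,201) = (4490·40320199+499·201·1804980, 4490·1804980+201·40320199) = (362075382530,16208720199)
n=4: (362075382530,16208720199)∘(4490,201) = (4490·362075382530+499·201·16208720199, 4490·16208720199+201·362075382530) = (3251436894799201,145554305582040)
n=5: (3251436894799201,145554305582040)∘(4490,201) = (4490·3251436894799201+499·201·145554305582040, 4490·145554305582040+201·3251436894799201) = (29197902953221442450,1307077647917999001)

4490 201
40320199 1804980
362075382530 16208720199
3251436894799201 145554305582040
29197902953221442450 1307077647917999001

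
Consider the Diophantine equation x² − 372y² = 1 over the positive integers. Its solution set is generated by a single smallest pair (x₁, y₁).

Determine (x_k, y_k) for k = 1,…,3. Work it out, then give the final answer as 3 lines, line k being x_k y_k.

12151 630
295293601 15310260
7176225079351 372069937890

√372 → a₀=19, period (3,2,12,2,3,38); ℓ=6 even so k=5
i=0: a=19 ⇒ p=19, q=1
…
i=4: a=2 ⇒ p=3491, q=181
i=5: a=3 ⇒ p=12151, q=630
(x₁, y₁) = (12151, 630);  12151² − 372·630² = 1 ✓
n=2: (12151,630)∘(12151,630) = (12151·12151+372·630·630, 12151·630+630·12151) = (295293601,15310260)
n=3: (295293601,15310260)∘(12151,630) = (12151·295293601+372·630·15310260, 12151·15310260+630·295293601) = (7176225079351,372069937890)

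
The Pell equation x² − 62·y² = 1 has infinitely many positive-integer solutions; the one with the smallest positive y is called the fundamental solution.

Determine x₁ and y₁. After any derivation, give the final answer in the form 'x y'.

63 8

[7; 1,6,1,14] for √62; ℓ=4 ⇒ convergent index 3
step 0: (7, 1)  from 7·(1,0) + (0,1)
step 1: (8, 1)  from 1·(7,1) + (1,0)
step 2: (55, 7)  from 6·(8,1) + (7,1)
step 3: (63, 8)  from 1·(55,7) + (8,1)
→ (63, 8).  Check: 63²=3969, 62·8²=3968, difference 1.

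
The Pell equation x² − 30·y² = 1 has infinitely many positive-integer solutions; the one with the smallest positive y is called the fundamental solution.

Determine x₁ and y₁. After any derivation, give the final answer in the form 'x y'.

√30 = [5; 2,10, …], period ℓ=2 (even) → k=1
k=0  a_k=5  p_k/q_k = 5/1
k=1  a_k=2  p_k/q_k = 11/2
fundamental: x₁=11, y₁=2  (since 121 − 30·4 = 1)

11 2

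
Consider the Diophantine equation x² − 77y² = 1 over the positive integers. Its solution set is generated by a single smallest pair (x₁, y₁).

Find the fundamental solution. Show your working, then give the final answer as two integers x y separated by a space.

351 40

d=77: √d = [8; 1,3,2,3,1,16] (ℓ=6, even), read p_5/q_5
step 0: (8, 1)  from 8·(1,0) + (0,1)
…
step 2: (35, 4)  from 3·(9,1) + (8,1)
step 3: (79, 9)  from 2·(35,4) + (9,1)
step 4: (272, 31)  from 3·(79,9) + (35,4)
step 5: (351, 40)  from 1·(272,31) + (79,9)
(x₁, y₁) = (351, 40);  351² − 77·40² = 1 ✓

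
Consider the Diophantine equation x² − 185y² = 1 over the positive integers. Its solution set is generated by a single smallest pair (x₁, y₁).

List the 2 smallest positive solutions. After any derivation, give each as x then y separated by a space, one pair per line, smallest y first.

[13; 1,1,1,1,26] for √185; ℓ=5 ⇒ convergent index 9
k=0  a_k=13  p_k/q_k = 13/1
k=1  a_k=1  p_k/q_k = 14/1
k=2  a_k=1  p_k/q_k = 27/2
k=3  a_k=1  p_k/q_k = 41/3
k=4  a_k=1  p_k/q_k = 68/5
k=5  a_k=26  p_k/q_k = 1809/133
k=6  a_k=1  p_k/q_k = 1877/138
k=7  a_k=1  p_k/q_k = 3686/271
k=8  a_k=1  p_k/q_k = 5563/409
k=9  a_k=1  p_k/q_k = 9249/680
fundamental: x₁=9249, y₁=680  (since 85544001 − 185·462400 = 1)
(9249+680√185)^2 = 171088001 + 12578640√185

9249 680
171088001 12578640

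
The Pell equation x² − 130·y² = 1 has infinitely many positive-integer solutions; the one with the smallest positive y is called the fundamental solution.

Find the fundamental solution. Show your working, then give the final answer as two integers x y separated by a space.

√130 = [11; 2,2,22, …], period ℓ=3 (odd) → k=5
a_0=11:  p_0=11·1+0=11,  q_0=11·0+1=1
a_1=2:  p_1=2·11+1=23,  q_1=2·1+0=2
a_2=2:  p_2=2·23+11=57,  q_2=2·2+1=5
a_3=22:  p_3=22·57+23=1277,  q_3=22·5+2=112
a_4=2:  p_4=2·1277+57=2611,  q_4=2·112+5=229
a_5=2:  p_5=2·2611+1277=6499,  q_5=2·229+112=570
fundamental: x₁=6499, y₁=570  (since 42237001 − 130·324900 = 1)

6499 570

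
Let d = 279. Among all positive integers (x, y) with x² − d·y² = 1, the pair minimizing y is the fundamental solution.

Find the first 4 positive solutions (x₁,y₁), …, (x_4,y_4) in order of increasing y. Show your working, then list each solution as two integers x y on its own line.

[16; 1,2,2,1,2,2,1,32] for √279; ℓ=8 ⇒ convergent index 7
step 0: (16, 1)  from 16·(1,0) + (0,1)
step 1: (17, 1)  from 1·(16,1) + (1,0)
…
step 3: (117, 7)  from 2·(50,3) + (17,1)
step 4: (167, 10)  from 1·(117,7) + (50,3)
…
step 6: (1069, 64)  from 2·(451,27) + (167,10)
step 7: (1520, 91)  from 1·(1069,64) + (451,27)
(x₁, y₁) = (1520, 91);  1520² − 279·91² = 1 ✓
(x_2, y_2) = (1520·1520 + 279·91·91, 1520·91 + 91·1520) = (4620799, 276640)
(x_3, y_3) = (1520·4620799 + 279·91·276640, 1520·276640 + 91·4620799) = (14047227440, 840985509)
(x_4, y_4) = (1520·14047227440 + 279·91·840985509, 1520·840985509 + 91·14047227440) = (42703566796801, 2556595670720)

1520 91
4620799 276640
14047227440 840985509
42703566796801 2556595670720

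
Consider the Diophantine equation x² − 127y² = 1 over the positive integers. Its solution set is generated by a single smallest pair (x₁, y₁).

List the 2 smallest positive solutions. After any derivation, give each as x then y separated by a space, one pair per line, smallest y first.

4730624 419775
44757606858751 3971595379200

√127 → a₀=11, period (3,1,2,2,7,11,7,2,2,1,3,22); ℓ=12 even so k=11
a_0=11:  p_0=11·1+0=11,  q_0=11·0+1=1
…
a_4=2:  p_4=2·124+45=293,  q_4=2·11+4=26
…
a_9=2:  p_9=2·367620+171701=906941,  q_9=2·32621+15236=80478
a_10=1:  p_10=1·906941+367620=1274561,  q_10=1·80478+32621=113099
a_11=3:  p_11=3·1274561+906941=4730624,  q_11=3·113099+80478=419775
(x₁, y₁) = (4730624, 419775);  4730624² − 127·419775² = 1 ✓
(4730624+419775√127)^2 = 44757606858751 + 3971595379200√127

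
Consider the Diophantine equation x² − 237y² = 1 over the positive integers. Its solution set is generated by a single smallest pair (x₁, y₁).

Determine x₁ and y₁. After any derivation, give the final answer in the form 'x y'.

d=237: √d = [15; 2,1,1,7,10,7,1,1,2,30] (ℓ=10, even), read p_9/q_9
k=0  a_k=15  p_k/q_k = 15/1
k=1  a_k=2  p_k/q_k = 31/2
…
k=3  a_k=1  p_k/q_k = 77/5
…
k=6  a_k=7  p_k/q_k = 42074/2733
k=7  a_k=1  p_k/q_k = 48001/3118
k=8  a_k=1  p_k/q_k = 90075/5851
k=9  a_k=2  p_k/q_k = 228151/14820
(x₁, y₁) = (228151, 14820);  228151² − 237·14820² = 1 ✓

228151 14820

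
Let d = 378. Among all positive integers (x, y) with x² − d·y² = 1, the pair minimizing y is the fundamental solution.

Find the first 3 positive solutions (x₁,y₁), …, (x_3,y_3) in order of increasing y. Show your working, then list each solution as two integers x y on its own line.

8749 450
153090001 7874100
2678768828749 137781001350

√378 = [19; 2,3,1,4,1,3,2,38, …], period ℓ=8 (even) → k=7
step 0: (19, 1)  from 19·(1,0) + (0,1)
…
step 4: (836, 43)  from 4·(175,9) + (136,7)
step 5: (1011, 52)  from 1·(836,43) + (175,9)
step 6: (3869, 199)  from 3·(1011,52) + (836,43)
step 7: (8749, 450)  from 2·(3869,199) + (1011,52)
fundamental: x₁=8749, y₁=450  (since 76545001 − 378·202500 = 1)
(8749+450√378)^2 = 153090001 + 7874100√378
(8749+450√378)^3 = 2678768828749 + 137781001350√378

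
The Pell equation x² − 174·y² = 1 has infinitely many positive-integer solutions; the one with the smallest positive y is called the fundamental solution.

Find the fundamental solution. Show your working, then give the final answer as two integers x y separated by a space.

1451 110

[13; 5,4,5,26] for √174; ℓ=4 ⇒ convergent index 3
a_0=13:  p_0=13·1+0=13,  q_0=13·0+1=1
…
a_2=4:  p_2=4·66+13=277,  q_2=4·5+1=21
a_3=5:  p_3=5·277+66=1451,  q_3=5·21+5=110
fundamental: x₁=1451, y₁=110  (since 2105401 − 174·12100 = 1)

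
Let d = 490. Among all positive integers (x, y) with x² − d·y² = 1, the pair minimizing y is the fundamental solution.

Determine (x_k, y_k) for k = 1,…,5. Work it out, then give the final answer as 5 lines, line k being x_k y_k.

d=490: √d = [22; 7,2,1,4,4,4,1,2,7,44] (ℓ=10, even), read p_9/q_9
step 0: (22, 1)  from 22·(1,0) + (0,1)
step 1: (155, 7)  from 7·(22,1) + (1,0)
step 2: (332, 15)  from 2·(155,7) + (22,1)
step 3: (487, 22)  from 1·(332,15) + (155,7)
step 4: (2280, 103)  from 4·(487,22) + (332,15)
step 5: (9607, 434)  from 4·(2280,103) + (487,22)
…
step 8: (141338, 6385)  from 2·(50315,2273) + (40708,1839)
step 9: (1039681, 46968)  from 7·(141338,6385) + (50315,2273)
→ (1039681, 46968).  Check: 1039681²=1080936581761, 490·46968²=1080936581760, difference 1.
(1039681+46968√490)^2 = 2161873163521 + 97663474416√490
(1039681+46968√490)^3 = 4495316905044313921 + 203077717488555624√490
(1039681+46968√490)^4 = 9347391150304592810234881 + 422272088792340335957472√490
(1039681+46968√490)^5 = 19436609957075163398170578312001 + 878056535095215307939712337240√490

1039681 46968
2161873163521 97663474416
4495316905044313921 203077717488555624
9347391150304592810234881 422272088792340335957472
19436609957075163398170578312001 878056535095215307939712337240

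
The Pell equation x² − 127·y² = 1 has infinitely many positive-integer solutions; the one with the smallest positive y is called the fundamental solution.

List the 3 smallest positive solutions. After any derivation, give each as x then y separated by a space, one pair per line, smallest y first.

[11; 3,1,2,2,7,11,7,2,2,1,3,22] for √127; ℓ=12 ⇒ convergent index 11
i=0: a=11 ⇒ p=11, q=1
i=1: a=3 ⇒ p=34, q=3
i=2: a=1 ⇒ p=45, q=4
i=3: a=2 ⇒ p=124, q=11
i=4: a=2 ⇒ p=293, q=26
i=5: a=7 ⇒ p=2175, q=193
i=6: a=11 ⇒ p=24218, q=2149
…
i=8: a=2 ⇒ p=367620, q=32621
i=9: a=2 ⇒ p=906941, q=80478
i=10: a=1 ⇒ p=1274561, q=113099
i=11: a=3 ⇒ p=4730624, q=419775
fundamental: x₁=4730624, y₁=419775  (since 22378803429376 − 127·176211050625 = 1)
n=2: (4730624,419775)∘(4730624,419775) = (4730624·4730624+127·419775·419775, 4730624·419775+419775·4730624) = (44757606858751,3971595379200)
n=3: (44757606858751,3971595379200)∘(4730624,419775) = (4730624·44757606858751+127·419775·3971595379200, 4730624·3971595379200+419775·44757606858751) = (423462818377139450624,37576248838264821825)

4730624 419775
44757606858751 3971595379200
423462818377139450624 37576248838264821825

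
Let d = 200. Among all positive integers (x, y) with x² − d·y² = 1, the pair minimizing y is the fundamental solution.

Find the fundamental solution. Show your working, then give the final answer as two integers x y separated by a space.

99 7

√200 → a₀=14, period (7,28); ℓ=2 even so k=1
i=0: a=14 ⇒ p=14, q=1
i=1: a=7 ⇒ p=99, q=7
→ (99, 7).  Check: 99²=9801, 200·7²=9800, difference 1.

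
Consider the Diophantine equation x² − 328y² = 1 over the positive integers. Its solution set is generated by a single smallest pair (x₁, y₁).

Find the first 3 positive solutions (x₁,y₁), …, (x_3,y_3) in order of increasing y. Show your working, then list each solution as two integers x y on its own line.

163 9
53137 2934
17322499 956475

[18; 9,36] for √328; ℓ=2 ⇒ convergent index 1
step 0: (18, 1)  from 18·(1,0) + (0,1)
step 1: (163, 9)  from 9·(18,1) + (1,0)
(x₁, y₁) = (163, 9);  163² − 328·9² = 1 ✓
k=2:  x_2 = 163·163+328·9·9 = 53137,  y_2 = 163·9+9·163 = 2934
k=3:  x_3 = 163·53137+328·9·2934 = 17322499,  y_3 = 163·2934+9·53137 = 956475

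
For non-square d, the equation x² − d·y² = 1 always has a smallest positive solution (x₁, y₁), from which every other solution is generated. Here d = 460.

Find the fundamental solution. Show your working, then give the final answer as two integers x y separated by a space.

2535751 118230

√460 = [21; 2,4,3,1,2,10,2,1,3,4,2,42, …], period ℓ=12 (even) → k=11
a_0=21:  p_0=21·1+0=21,  q_0=21·0+1=1
…
a_2=4:  p_2=4·43+21=193,  q_2=4·2+1=9
…
a_4=1:  p_4=1·622+193=815,  q_4=1·29+9=38
a_5=2:  p_5=2·815+622=2252,  q_5=2·38+29=105
…
a_8=1:  p_8=1·48922+23335=72257,  q_8=1·2281+1088=3369
a_9=3:  p_9=3·72257+48922=265693,  q_9=3·3369+2281=12388
a_10=4:  p_10=4·265693+72257=1135029,  q_10=4·12388+3369=52921
a_11=2:  p_11=2·1135029+265693=2535751,  q_11=2·52921+12388=118230
fundamental: x₁=2535751, y₁=118230  (since 6430033134001 − 460·13978332900 = 1)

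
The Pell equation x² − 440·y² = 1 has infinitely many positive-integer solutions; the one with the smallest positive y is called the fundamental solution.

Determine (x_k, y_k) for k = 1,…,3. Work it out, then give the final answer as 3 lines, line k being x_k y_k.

21 1
881 42
36981 1763

√440 = [20; 1,40, …], period ℓ=2 (even) → k=1
i=0: a=20 ⇒ p=20, q=1
i=1: a=1 ⇒ p=21, q=1
→ (21, 1).  Check: 21²=441, 440·1²=440, difference 1.
k=2:  x_2 = 21·21+440·1·1 = 881,  y_2 = 21·1+1·21 = 42
k=3:  x_3 = 21·881+440·1·42 = 36981,  y_3 = 21·42+1·881 = 1763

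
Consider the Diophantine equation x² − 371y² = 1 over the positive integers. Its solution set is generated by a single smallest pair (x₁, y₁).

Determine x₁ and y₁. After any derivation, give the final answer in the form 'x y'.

1695 88

√371 → a₀=19, period (3,1,4,1,3,38); ℓ=6 even so k=5
i=0: a=19 ⇒ p=19, q=1
…
i=3: a=4 ⇒ p=366, q=19
i=4: a=1 ⇒ p=443, q=23
i=5: a=3 ⇒ p=1695, q=88
→ (1695, 88).  Check: 1695²=2873025, 371·88²=2873024, difference 1.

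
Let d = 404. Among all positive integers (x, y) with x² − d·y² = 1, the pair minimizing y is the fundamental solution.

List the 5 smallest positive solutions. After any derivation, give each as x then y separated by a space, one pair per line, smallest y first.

d=404: √d = [20; 10,40] (ℓ=2, even), read p_1/q_1
step 0: (20, 1)  from 20·(1,0) + (0,1)
step 1: (201, 10)  from 10·(20,1) + (1,0)
(x₁, y₁) = (201, 10);  201² − 404·10² = 1 ✓
(x_2, y_2) = (201·201 + 404·10·10, 201·10 + 10·201) = (80801, 4020)
(x_3, y_3) = (201·80801 + 404·10·4020, 201·4020 + 10·80801) = (32481801, 1616030)
(x_4, y_4) = (201·32481801 + 404·10·1616030, 201·1616030 + 10·32481801) = (13057603201, 649640040)
(x_5, y_5) = (201·13057603201 + 404·10·649640040, 201·649640040 + 10·13057603201) = (5249124005001, 261153680050)

201 10
80801 4020
32481801 1616030
13057603201 649640040
5249124005001 261153680050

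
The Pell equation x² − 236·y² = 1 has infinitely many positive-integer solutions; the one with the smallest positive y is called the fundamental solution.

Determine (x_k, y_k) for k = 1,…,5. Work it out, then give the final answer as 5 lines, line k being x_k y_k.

√236 = [15; 2,1,3,5,1,6,1,5,3,1,2,30, …], period ℓ=12 (even) → k=11
step 0: (15, 1)  from 15·(1,0) + (0,1)
step 1: (31, 2)  from 2·(15,1) + (1,0)
step 2: (46, 3)  from 1·(31,2) + (15,1)
…
step 6: (7251, 472)  from 6·(1060,69) + (891,58)
step 7: (8311, 541)  from 1·(7251,472) + (1060,69)
…
step 9: (154729, 10072)  from 3·(48806,3177) + (8311,541)
step 10: (203535, 13249)  from 1·(154729,10072) + (48806,3177)
step 11: (561799, 36570)  from 2·(203535,13249) + (154729,10072)
(x₁, y₁) = (561799, 36570);  561799² − 236·36570² = 1 ✓
n=2: (561799,36570)∘(561799,36570) = (561799·561799+236·36570·36570, 561799·36570+36570·561799) = (631236232801,41089978860)
n=3: (631236232801,41089978860)∘(561799,36570) = (561799·631236232801+236·36570·41089978860, 561799·41089978860+36570·631236232801) = (709255768702176199,46168618067101710)
n=4: (709255768702176199,46168618067101710)∘(561799,36570) = (561799·709255768702176199+236·36570·46168618067101710, 561799·46168618067101710+36570·709255768702176199) = (796918363201596536611201,51874966922918257173720)
n=5: (796918363201596536611201,51874966922918257173720)∘(561799,36570) = (561799·796918363201596536611201+236·36570·51874966922918257173720, 561799·51874966922918257173720+36570·796918363201596536611201) = (895415879055878209574570044999,58286609084610939305810342850)

561799 36570
631236232801 41089978860
709255768702176199 46168618067101710
796918363201596536611201 51874966922918257173720
895415879055878209574570044999 58286609084610939305810342850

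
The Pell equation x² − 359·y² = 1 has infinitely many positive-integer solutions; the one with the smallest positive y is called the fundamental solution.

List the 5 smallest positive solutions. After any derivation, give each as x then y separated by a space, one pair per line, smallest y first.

360 19
259199 13680
186622920 9849581
134368243201 7091684640
96744948481800 5106003091219

[18; 1,17,1,36] for √359; ℓ=4 ⇒ convergent index 3
k=0  a_k=18  p_k/q_k = 18/1
k=1  a_k=1  p_k/q_k = 19/1
k=2  a_k=17  p_k/q_k = 341/18
k=3  a_k=1  p_k/q_k = 360/19
→ (360, 19).  Check: 360²=129600, 359·19²=129599, difference 1.
k=2:  x_2 = 360·360+359·19·19 = 259199,  y_2 = 360·19+19·360 = 13680
k=3:  x_3 = 360·259199+359·19·13680 = 186622920,  y_3 = 360·13680+19·259199 = 9849581
k=4:  x_4 = 360·186622920+359·19·9849581 = 134368243201,  y_4 = 360·9849581+19·186622920 = 7091684640
k=5:  x_5 = 360·134368243201+359·19·7091684640 = 96744948481800,  y_5 = 360·7091684640+19·134368243201 = 5106003091219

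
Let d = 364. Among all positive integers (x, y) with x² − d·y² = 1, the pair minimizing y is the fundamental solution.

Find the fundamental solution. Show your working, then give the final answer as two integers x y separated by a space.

√364 → a₀=19, period (12,1,2,3,1,8,1,3,2,1,12,38); ℓ=12 even so k=11
k=0  a_k=19  p_k/q_k = 19/1
…
k=10  a_k=1  p_k/q_k = 390371/20461
k=11  a_k=12  p_k/q_k = 4954951/259710
fundamental: x₁=4954951, y₁=259710  (since 24551539412401 − 364·67449284100 = 1)

4954951 259710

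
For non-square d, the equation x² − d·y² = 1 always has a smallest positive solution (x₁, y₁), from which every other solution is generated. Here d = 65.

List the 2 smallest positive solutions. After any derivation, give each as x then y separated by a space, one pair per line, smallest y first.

129 16
33281 4128

√65 = [8; 16, …], period ℓ=1 (odd) → k=1
k=0  a_k=8  p_k/q_k = 8/1
k=1  a_k=16  p_k/q_k = 129/16
(x₁, y₁) = (129, 16);  129² − 65·16² = 1 ✓
n=2: (129,16)∘(129,16) = (129·129+65·16·16, 129·16+16·129) = (33281,4128)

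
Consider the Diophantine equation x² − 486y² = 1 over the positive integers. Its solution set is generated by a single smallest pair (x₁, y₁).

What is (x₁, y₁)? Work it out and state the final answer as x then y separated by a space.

[22; 22,44] for √486; ℓ=2 ⇒ convergent index 1
a_0=22:  p_0=22·1+0=22,  q_0=22·0+1=1
a_1=22:  p_1=22·22+1=485,  q_1=22·1+0=22
fundamental: x₁=485, y₁=22  (since 235225 − 486·484 = 1)

485 22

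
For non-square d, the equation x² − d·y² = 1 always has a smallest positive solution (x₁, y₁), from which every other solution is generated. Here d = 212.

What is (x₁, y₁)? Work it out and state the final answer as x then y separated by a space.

√212 → a₀=14, period (1,1,3,1,1,…,1,1,28); ℓ=14 even so k=13
k=0  a_k=14  p_k/q_k = 14/1
…
k=7  a_k=6  p_k/q_k = 2417/166
k=8  a_k=1  p_k/q_k = 2781/191
…
k=10  a_k=1  p_k/q_k = 7979/548
…
k=12  a_k=1  p_k/q_k = 37114/2549
k=13  a_k=1  p_k/q_k = 66249/4550
(x₁, y₁) = (66249, 4550);  66249² − 212·4550² = 1 ✓

66249 4550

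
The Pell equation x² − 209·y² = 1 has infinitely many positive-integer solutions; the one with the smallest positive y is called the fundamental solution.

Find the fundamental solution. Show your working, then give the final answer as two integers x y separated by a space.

46551 3220

[14; 2,5,3,2,3,5,2,28] for √209; ℓ=8 ⇒ convergent index 7
i=0: a=14 ⇒ p=14, q=1
i=1: a=2 ⇒ p=29, q=2
…
i=3: a=3 ⇒ p=506, q=35
…
i=5: a=3 ⇒ p=4019, q=278
i=6: a=5 ⇒ p=21266, q=1471
i=7: a=2 ⇒ p=46551, q=3220
fundamental: x₁=46551, y₁=3220  (since 2166995601 − 209·10368400 = 1)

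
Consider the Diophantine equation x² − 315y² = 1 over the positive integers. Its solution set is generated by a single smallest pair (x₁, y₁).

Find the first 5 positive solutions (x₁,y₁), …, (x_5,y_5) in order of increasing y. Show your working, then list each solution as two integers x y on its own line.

71 4
10081 568
1431431 80652
203253121 11452016
28860511751 1626105620

√315 = [17; 1,2,1,34, …], period ℓ=4 (even) → k=3
i=0: a=17 ⇒ p=17, q=1
i=1: a=1 ⇒ p=18, q=1
i=2: a=2 ⇒ p=53, q=3
i=3: a=1 ⇒ p=71, q=4
(x₁, y₁) = (71, 4);  71² − 315·4² = 1 ✓
(x_2, y_2) = (71·71 + 315·4·4, 71·4 + 4·71) = (10081, 568)
(x_3, y_3) = (71·10081 + 315·4·568, 71·568 + 4·10081) = (1431431, 80652)
(x_4, y_4) = (71·1431431 + 315·4·80652, 71·80652 + 4·1431431) = (203253121, 11452016)
(x_5, y_5) = (71·203253121 + 315·4·11452016, 71·11452016 + 4·203253121) = (28860511751, 1626105620)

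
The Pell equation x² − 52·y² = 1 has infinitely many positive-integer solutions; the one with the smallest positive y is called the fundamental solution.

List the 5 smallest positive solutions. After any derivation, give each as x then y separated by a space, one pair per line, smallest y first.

√52 = [7; 4,1,2,1,4,14, …], period ℓ=6 (even) → k=5
a_0=7:  p_0=7·1+0=7,  q_0=7·0+1=1
a_1=4:  p_1=4·7+1=29,  q_1=4·1+0=4
…
a_3=2:  p_3=2·36+29=101,  q_3=2·5+4=14
a_4=1:  p_4=1·101+36=137,  q_4=1·14+5=19
a_5=4:  p_5=4·137+101=649,  q_5=4·19+14=90
fundamental: x₁=649, y₁=90  (since 421201 − 52·8100 = 1)
k=2:  x_2 = 649·649+52·90·90 = 842401,  y_2 = 649·90+90·649 = 116820
k=3:  x_3 = 649·842401+52·90·116820 = 1093435849,  y_3 = 649·116820+90·842401 = 151632270
k=4:  x_4 = 649·1093435849+52·90·151632270 = 1419278889601,  y_4 = 649·151632270+90·1093435849 = 196818569640
k=5:  x_5 = 649·1419278889601+52·90·196818569640 = 1842222905266249,  y_5 = 649·196818569640+90·1419278889601 = 255470351760450

649 90
842401 116820
1093435849 151632270
1419278889601 196818569640
1842222905266249 255470351760450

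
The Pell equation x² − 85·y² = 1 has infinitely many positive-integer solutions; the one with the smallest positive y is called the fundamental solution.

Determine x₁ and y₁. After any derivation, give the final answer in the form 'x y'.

√85 = [9; 4,1,1,4,18, …], period ℓ=5 (odd) → k=9
i=0: a=9 ⇒ p=9, q=1
i=1: a=4 ⇒ p=37, q=4
…
i=3: a=1 ⇒ p=83, q=9
i=4: a=4 ⇒ p=378, q=41
…
i=6: a=4 ⇒ p=27926, q=3029
i=7: a=1 ⇒ p=34813, q=3776
i=8: a=1 ⇒ p=62739, q=6805
i=9: a=4 ⇒ p=285769, q=30996
(x₁, y₁) = (285769, 30996);  285769² − 85·30996² = 1 ✓

285769 30996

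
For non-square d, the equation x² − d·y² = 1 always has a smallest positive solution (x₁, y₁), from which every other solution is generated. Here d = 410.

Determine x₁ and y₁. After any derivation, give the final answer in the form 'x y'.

[20; 4,40] for √410; ℓ=2 ⇒ convergent index 1
a_0=20:  p_0=20·1+0=20,  q_0=20·0+1=1
a_1=4:  p_1=4·20+1=81,  q_1=4·1+0=4
fundamental: x₁=81, y₁=4  (since 6561 − 410·16 = 1)

81 4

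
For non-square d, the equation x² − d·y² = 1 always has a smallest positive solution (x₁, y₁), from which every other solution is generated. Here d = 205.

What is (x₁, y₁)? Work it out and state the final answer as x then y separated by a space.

[14; 3,6,1,4,1,6,3,28] for √205; ℓ=8 ⇒ convergent index 7
a_0=14:  p_0=14·1+0=14,  q_0=14·0+1=1
…
a_2=6:  p_2=6·43+14=272,  q_2=6·3+1=19
…
a_5=1:  p_5=1·1532+315=1847,  q_5=1·107+22=129
a_6=6:  p_6=6·1847+1532=12614,  q_6=6·129+107=881
a_7=3:  p_7=3·12614+1847=39689,  q_7=3·881+129=2772
(x₁, y₁) = (39689, 2772);  39689² − 205·2772² = 1 ✓

39689 2772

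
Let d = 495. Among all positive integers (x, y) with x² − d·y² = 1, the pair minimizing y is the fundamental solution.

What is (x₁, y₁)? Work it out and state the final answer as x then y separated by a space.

√495 → a₀=22, period (4,44); ℓ=2 even so k=1
k=0  a_k=22  p_k/q_k = 22/1
k=1  a_k=4  p_k/q_k = 89/4
→ (89, 4).  Check: 89²=7921, 495·4²=7920, difference 1.

89 4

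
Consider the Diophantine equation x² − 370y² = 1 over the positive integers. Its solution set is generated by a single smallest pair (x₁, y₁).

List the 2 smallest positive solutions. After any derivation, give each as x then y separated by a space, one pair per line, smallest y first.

213859 11118
91471343761 4755368724

√370 → a₀=19, period (4,4,38); ℓ=3 odd so k=5
i=0: a=19 ⇒ p=19, q=1
i=1: a=4 ⇒ p=77, q=4
i=2: a=4 ⇒ p=327, q=17
i=3: a=38 ⇒ p=12503, q=650
i=4: a=4 ⇒ p=50339, q=2617
i=5: a=4 ⇒ p=213859, q=11118
fundamental: x₁=213859, y₁=11118  (since 45735671881 − 370·123609924 = 1)
n=2: (213859,11118)∘(213859,11118) = (213859·213859+370·11118·11118, 213859·11118+11118·213859) = (91471343761,4755368724)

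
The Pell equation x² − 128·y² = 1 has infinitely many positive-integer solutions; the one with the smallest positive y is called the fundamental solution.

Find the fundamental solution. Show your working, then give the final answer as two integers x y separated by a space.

[11; 3,5,3,22] for √128; ℓ=4 ⇒ convergent index 3
a_0=11:  p_0=11·1+0=11,  q_0=11·0+1=1
…
a_2=5:  p_2=5·34+11=181,  q_2=5·3+1=16
a_3=3:  p_3=3·181+34=577,  q_3=3·16+3=51
(x₁, y₁) = (577, 51);  577² − 128·51² = 1 ✓

577 51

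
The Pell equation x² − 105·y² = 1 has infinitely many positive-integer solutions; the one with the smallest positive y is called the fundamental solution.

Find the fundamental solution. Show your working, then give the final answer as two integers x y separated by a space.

41 4

√105 → a₀=10, period (4,20); ℓ=2 even so k=1
a_0=10:  p_0=10·1+0=10,  q_0=10·0+1=1
a_1=4:  p_1=4·10+1=41,  q_1=4·1+0=4
fundamental: x₁=41, y₁=4  (since 1681 − 105·16 = 1)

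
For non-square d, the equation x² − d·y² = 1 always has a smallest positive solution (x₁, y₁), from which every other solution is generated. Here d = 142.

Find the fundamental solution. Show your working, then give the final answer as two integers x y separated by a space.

143 12

[11; 1,10,1,22] for √142; ℓ=4 ⇒ convergent index 3
k=0  a_k=11  p_k/q_k = 11/1
k=1  a_k=1  p_k/q_k = 12/1
k=2  a_k=10  p_k/q_k = 131/11
k=3  a_k=1  p_k/q_k = 143/12
fundamental: x₁=143, y₁=12  (since 20449 − 142·144 = 1)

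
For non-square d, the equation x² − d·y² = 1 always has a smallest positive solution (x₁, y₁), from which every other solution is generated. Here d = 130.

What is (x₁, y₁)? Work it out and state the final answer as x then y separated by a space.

6499 570

√130 → a₀=11, period (2,2,22); ℓ=3 odd so k=5
a_0=11:  p_0=11·1+0=11,  q_0=11·0+1=1
a_1=2:  p_1=2·11+1=23,  q_1=2·1+0=2
a_2=2:  p_2=2·23+11=57,  q_2=2·2+1=5
…
a_4=2:  p_4=2·1277+57=2611,  q_4=2·112+5=229
a_5=2:  p_5=2·2611+1277=6499,  q_5=2·229+112=570
→ (6499, 570).  Check: 6499²=42237001, 130·570²=42237000, difference 1.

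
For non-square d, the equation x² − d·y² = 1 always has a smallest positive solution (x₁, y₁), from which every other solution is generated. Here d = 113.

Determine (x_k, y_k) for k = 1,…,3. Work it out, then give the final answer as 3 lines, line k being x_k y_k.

1204353 113296
2900932297217 272896754976
6987493029899166849 657328051091107760

[10; 1,1,1,2,2,1,1,1,20] for √113; ℓ=9 ⇒ convergent index 17
step 0: (10, 1)  from 10·(1,0) + (0,1)
…
step 2: (21, 2)  from 1·(11,1) + (10,1)
step 3: (32, 3)  from 1·(21,2) + (11,1)
…
step 5: (202, 19)  from 2·(85,8) + (32,3)
step 6: (287, 27)  from 1·(202,19) + (85,8)
…
step 8: (776, 73)  from 1·(489,46) + (287,27)
…
step 13: (131952, 12413)  from 2·(49579,4664) + (32794,3085)
step 14: (313483, 29490)  from 2·(131952,12413) + (49579,4664)
…
step 16: (758918, 71393)  from 1·(445435,41903) + (313483,29490)
step 17: (1204353, 113296)  from 1·(758918,71393) + (445435,41903)
→ (1204353, 113296).  Check: 1204353²=1450466148609, 113·113296²=1450466148608, difference 1.
k=2:  x_2 = 1204353·1204353+113·113296·113296 = 2900932297217,  y_2 = 1204353·113296+113296·1204353 = 272896754976
k=3:  x_3 = 1204353·2900932297217+113·113296·272896754976 = 6987493029899166849,  y_3 = 1204353·272896754976+113296·2900932297217 = 657328051091107760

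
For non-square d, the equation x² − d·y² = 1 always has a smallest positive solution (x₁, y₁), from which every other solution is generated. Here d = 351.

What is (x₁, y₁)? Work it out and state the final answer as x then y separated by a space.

62425 3332

d=351: √d = [18; 1,2,1,3,2,2,2,3,1,2,1,36] (ℓ=12, even), read p_11/q_11
a_0=18:  p_0=18·1+0=18,  q_0=18·0+1=1
…
a_3=1:  p_3=1·56+19=75,  q_3=1·3+1=4
…
a_6=2:  p_6=2·637+281=1555,  q_6=2·34+15=83
…
a_9=1:  p_9=1·12796+3747=16543,  q_9=1·683+200=883
a_10=2:  p_10=2·16543+12796=45882,  q_10=2·883+683=2449
a_11=1:  p_11=1·45882+16543=62425,  q_11=1·2449+883=3332
fundamental: x₁=62425, y₁=3332  (since 3896880625 − 351·11102224 = 1)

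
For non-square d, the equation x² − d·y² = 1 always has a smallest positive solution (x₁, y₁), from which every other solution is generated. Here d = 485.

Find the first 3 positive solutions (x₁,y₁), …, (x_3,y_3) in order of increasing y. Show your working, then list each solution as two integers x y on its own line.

√485 → a₀=22, period (44); ℓ=1 odd so k=1
step 0: (22, 1)  from 22·(1,0) + (0,1)
step 1: (969, 44)  from 44·(22,1) + (1,0)
fundamental: x₁=969, y₁=44  (since 938961 − 485·1936 = 1)
n=2: (969,44)∘(969,44) = (969·969+485·44·44, 969·44+44·969) = (1877921,85272)
n=3: (1877921,85272)∘(969,44) = (969·1877921+485·44·85272, 969·85272+44·1877921) = (3639409929,165257092)

969 44
1877921 85272
3639409929 165257092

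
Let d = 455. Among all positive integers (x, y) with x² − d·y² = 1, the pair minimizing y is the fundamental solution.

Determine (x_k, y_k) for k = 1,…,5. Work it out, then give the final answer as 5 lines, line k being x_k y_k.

64 3
8191 384
1048384 49149
134184961 6290688
17174626624 805158915

d=455: √d = [21; 3,42] (ℓ=2, even), read p_1/q_1
i=0: a=21 ⇒ p=21, q=1
i=1: a=3 ⇒ p=64, q=3
→ (64, 3).  Check: 64²=4096, 455·3²=4095, difference 1.
(64+3√455)^2 = 8191 + 384√455
(64+3√455)^3 = 1048384 + 49149√455
(64+3√455)^4 = 134184961 + 6290688√455
(64+3√455)^5 = 17174626624 + 805158915√455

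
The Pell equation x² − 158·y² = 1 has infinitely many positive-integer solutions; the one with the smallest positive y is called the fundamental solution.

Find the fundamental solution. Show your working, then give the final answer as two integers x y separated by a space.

d=158: √d = [12; 1,1,3,12,3,1,1,24] (ℓ=8, even), read p_7/q_7
i=0: a=12 ⇒ p=12, q=1
…
i=3: a=3 ⇒ p=88, q=7
…
i=6: a=1 ⇒ p=4412, q=351
i=7: a=1 ⇒ p=7743, q=616
fundamental: x₁=7743, y₁=616  (since 59954049 − 158·379456 = 1)

7743 616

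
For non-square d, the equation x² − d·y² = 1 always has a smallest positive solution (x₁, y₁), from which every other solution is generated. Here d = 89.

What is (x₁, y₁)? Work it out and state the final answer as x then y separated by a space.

500001 53000

[9; 2,3,3,2,18] for √89; ℓ=5 ⇒ convergent index 9
i=0: a=9 ⇒ p=9, q=1
…
i=3: a=3 ⇒ p=217, q=23
…
i=8: a=3 ⇒ p=216991, q=23001
i=9: a=2 ⇒ p=500001, q=53000
(x₁, y₁) = (500001, 53000);  500001² − 89·53000² = 1 ✓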